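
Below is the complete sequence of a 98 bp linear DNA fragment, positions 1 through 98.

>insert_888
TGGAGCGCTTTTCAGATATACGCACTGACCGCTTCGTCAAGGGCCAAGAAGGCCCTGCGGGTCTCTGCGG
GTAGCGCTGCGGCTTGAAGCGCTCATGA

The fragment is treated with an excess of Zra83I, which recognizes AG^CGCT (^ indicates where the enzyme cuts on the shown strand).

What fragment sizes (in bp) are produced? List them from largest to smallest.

69, 15, 9, 5 bp

Zra83I sites (AGCGCT) start at positions 4, 73, 88.
Zra83I cuts after base 2 of each site, so after positions 5, 74, 89.
Linear molecule, 3 cuts → 4 fragments:
  1–5 → 5 bp
  6–74 → 69 bp
  75–89 → 15 bp
  90–98 → 9 bp
Sorted largest to smallest: 69, 15, 9, 5 bp.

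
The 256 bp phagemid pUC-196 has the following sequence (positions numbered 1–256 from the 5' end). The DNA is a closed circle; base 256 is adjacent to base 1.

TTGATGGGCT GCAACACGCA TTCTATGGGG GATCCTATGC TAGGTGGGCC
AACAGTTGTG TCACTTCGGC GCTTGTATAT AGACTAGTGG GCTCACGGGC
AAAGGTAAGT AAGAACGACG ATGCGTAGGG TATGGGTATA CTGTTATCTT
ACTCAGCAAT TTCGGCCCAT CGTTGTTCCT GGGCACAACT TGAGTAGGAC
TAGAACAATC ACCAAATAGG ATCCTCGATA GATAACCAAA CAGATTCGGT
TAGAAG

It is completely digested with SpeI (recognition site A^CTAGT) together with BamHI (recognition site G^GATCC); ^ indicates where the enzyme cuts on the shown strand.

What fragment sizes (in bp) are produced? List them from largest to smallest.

136, 67, 53 bp

The SpeI site (ACTAGT) starts at position 83.
SpeI cuts after the first base of each site, so after position 83.
BamHI sites (GGATCC) start at positions 30, 219.
BamHI cuts after the first base of each site, so after positions 30, 219.
Combined cut positions: 30, 83, 219.
Circular molecule, 3 cuts → 3 fragments:
  31–83 → 53 bp
  84–219 → 136 bp
  220–256 then 1–30 → 37 + 30 = 67 bp
Sorted largest to smallest: 136, 67, 53 bp.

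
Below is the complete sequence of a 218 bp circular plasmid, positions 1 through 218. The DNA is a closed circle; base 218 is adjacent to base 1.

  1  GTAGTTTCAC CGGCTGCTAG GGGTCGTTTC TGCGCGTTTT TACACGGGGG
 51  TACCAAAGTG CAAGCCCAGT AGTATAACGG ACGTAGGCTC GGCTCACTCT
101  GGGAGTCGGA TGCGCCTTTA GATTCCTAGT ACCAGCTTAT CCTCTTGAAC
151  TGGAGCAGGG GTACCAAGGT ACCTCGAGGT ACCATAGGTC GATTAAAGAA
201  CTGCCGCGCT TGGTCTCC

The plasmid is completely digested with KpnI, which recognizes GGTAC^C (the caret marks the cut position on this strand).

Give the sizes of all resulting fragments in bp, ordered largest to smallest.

KpnI sites (GGTACC) start at positions 49, 160, 168, 178.
KpnI cuts after base 5 of each site (before the last base), so after positions 53, 164, 172, 182.
Circular molecule, 4 cuts → 4 fragments:
  54–164 → 111 bp
  165–172 → 8 bp
  173–182 → 10 bp
  183–218 then 1–53 → 36 + 53 = 89 bp
Sorted largest to smallest: 111, 89, 10, 8 bp.

111, 89, 10, 8 bp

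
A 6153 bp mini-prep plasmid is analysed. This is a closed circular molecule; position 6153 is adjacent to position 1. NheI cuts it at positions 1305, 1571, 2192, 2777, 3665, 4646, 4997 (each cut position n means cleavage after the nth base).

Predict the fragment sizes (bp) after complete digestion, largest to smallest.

2461, 981, 888, 621, 585, 351, 266 bp

Circular molecule, 7 cuts → 7 fragments:
  1571 − 1305 = 266 bp
  2192 − 1571 = 621 bp
  2777 − 2192 = 585 bp
  3665 − 2777 = 888 bp
  4646 − 3665 = 981 bp
  4997 − 4646 = 351 bp
  wrap: 6153 − 4997 + 1305 = 2461 bp
Sorted largest to smallest: 2461, 981, 888, 621, 585, 351, 266 bp.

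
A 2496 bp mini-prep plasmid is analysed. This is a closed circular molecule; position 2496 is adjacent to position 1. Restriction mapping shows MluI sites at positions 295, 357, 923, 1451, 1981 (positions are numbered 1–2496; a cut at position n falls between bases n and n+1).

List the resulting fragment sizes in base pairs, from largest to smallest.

810, 566, 530, 528, 62 bp

Circular molecule, 5 cuts → 5 fragments:
  357 − 295 = 62 bp
  923 − 357 = 566 bp
  1451 − 923 = 528 bp
  1981 − 1451 = 530 bp
  wrap: 2496 − 1981 + 295 = 810 bp
Sorted largest to smallest: 810, 566, 530, 528, 62 bp.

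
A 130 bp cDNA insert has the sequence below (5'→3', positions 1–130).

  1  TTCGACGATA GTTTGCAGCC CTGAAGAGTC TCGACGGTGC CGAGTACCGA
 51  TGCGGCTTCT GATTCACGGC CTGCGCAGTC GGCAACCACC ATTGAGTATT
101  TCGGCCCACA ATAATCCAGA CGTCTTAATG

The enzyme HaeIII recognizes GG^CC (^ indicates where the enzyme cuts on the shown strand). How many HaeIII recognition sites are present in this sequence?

2

GGCC occurs starting at positions 68, 103.
HaeIII cuts at 2 sites.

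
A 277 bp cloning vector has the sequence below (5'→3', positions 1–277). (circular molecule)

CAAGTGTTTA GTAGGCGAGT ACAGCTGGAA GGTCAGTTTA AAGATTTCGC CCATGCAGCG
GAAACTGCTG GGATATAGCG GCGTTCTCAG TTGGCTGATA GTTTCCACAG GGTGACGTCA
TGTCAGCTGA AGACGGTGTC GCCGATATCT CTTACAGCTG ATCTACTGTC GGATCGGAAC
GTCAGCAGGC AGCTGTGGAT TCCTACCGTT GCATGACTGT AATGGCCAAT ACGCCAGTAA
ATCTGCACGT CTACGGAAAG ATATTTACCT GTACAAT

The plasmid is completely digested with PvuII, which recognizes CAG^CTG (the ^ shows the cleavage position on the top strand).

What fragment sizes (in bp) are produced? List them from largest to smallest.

109, 102, 35, 31 bp

PvuII sites (CAGCTG) start at positions 22, 124, 155, 190.
PvuII cuts after base 3 of each site, so after positions 24, 126, 157, 192.
Circular molecule, 4 cuts → 4 fragments:
  25–126 → 102 bp
  127–157 → 31 bp
  158–192 → 35 bp
  193–277 then 1–24 → 85 + 24 = 109 bp
Sorted largest to smallest: 109, 102, 35, 31 bp.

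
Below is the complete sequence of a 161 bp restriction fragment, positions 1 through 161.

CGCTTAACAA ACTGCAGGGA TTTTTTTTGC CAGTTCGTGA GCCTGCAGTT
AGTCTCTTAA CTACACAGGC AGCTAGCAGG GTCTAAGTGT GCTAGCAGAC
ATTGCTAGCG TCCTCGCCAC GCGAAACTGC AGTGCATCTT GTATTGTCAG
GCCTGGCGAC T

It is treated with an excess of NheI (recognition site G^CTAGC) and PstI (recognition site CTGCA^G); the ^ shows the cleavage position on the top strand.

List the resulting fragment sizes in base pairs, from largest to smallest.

31, 30, 27, 25, 19, 16, 13 bp

NheI sites (GCTAGC) start at positions 72, 91, 104.
NheI cuts after the first base of each site, so after positions 72, 91, 104.
PstI sites (CTGCAG) start at positions 12, 43, 127.
PstI cuts after base 5 of each site (before the last base), so after positions 16, 47, 131.
Combined cut positions: 16, 47, 72, 91, 104, 131.
Linear molecule, 6 cuts → 7 fragments:
  1–16 → 16 bp
  17–47 → 31 bp
  48–72 → 25 bp
  73–91 → 19 bp
  92–104 → 13 bp
  105–131 → 27 bp
  132–161 → 30 bp
Sorted largest to smallest: 31, 30, 27, 25, 19, 16, 13 bp.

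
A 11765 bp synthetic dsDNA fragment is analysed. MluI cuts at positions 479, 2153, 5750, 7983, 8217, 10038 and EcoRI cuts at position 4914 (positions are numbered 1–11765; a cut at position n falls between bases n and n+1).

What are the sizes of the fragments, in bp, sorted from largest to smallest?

Combined cut positions (sorted): 479, 2153, 4914, 5750, 7983, 8217, 10038.
Linear molecule, 7 cuts → 8 fragments:
  479 − 0 = 479 bp
  2153 − 479 = 1674 bp
  4914 − 2153 = 2761 bp
  5750 − 4914 = 836 bp
  7983 − 5750 = 2233 bp
  8217 − 7983 = 234 bp
  10038 − 8217 = 1821 bp
  11765 − 10038 = 1727 bp
Sorted largest to smallest: 2761, 2233, 1821, 1727, 1674, 836, 479, 234 bp.

2761, 2233, 1821, 1727, 1674, 836, 479, 234 bp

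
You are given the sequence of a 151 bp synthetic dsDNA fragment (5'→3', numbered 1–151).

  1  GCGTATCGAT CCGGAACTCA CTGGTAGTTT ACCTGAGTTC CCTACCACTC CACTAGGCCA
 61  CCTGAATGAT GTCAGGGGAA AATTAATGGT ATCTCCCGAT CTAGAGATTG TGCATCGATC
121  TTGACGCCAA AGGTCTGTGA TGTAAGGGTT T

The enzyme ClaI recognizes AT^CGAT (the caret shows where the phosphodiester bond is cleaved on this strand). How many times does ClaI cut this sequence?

2

ATCGAT occurs starting at positions 5, 114.
ClaI cuts at 2 sites.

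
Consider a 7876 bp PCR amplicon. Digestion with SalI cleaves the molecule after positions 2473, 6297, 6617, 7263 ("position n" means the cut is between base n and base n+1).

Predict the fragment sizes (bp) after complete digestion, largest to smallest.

Linear molecule, 4 cuts → 5 fragments:
  2473 − 0 = 2473 bp
  6297 − 2473 = 3824 bp
  6617 − 6297 = 320 bp
  7263 − 6617 = 646 bp
  7876 − 7263 = 613 bp
Sorted largest to smallest: 3824, 2473, 646, 613, 320 bp.

3824, 2473, 646, 613, 320 bp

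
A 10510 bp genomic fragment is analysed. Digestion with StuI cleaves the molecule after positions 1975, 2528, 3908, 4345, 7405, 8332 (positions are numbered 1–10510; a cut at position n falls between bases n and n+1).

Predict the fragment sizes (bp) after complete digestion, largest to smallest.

Linear molecule, 6 cuts → 7 fragments:
  1975 − 0 = 1975 bp
  2528 − 1975 = 553 bp
  3908 − 2528 = 1380 bp
  4345 − 3908 = 437 bp
  7405 − 4345 = 3060 bp
  8332 − 7405 = 927 bp
  10510 − 8332 = 2178 bp
Sorted largest to smallest: 3060, 2178, 1975, 1380, 927, 553, 437 bp.

3060, 2178, 1975, 1380, 927, 553, 437 bp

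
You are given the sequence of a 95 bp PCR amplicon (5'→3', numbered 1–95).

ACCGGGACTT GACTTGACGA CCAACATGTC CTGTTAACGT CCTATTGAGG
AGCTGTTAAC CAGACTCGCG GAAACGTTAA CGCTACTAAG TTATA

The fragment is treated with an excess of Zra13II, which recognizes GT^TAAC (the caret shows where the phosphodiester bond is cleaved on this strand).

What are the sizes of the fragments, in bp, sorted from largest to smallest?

Zra13II sites (GTTAAC) start at positions 33, 55, 76.
Zra13II cuts after base 2 of each site, so after positions 34, 56, 77.
Linear molecule, 3 cuts → 4 fragments:
  1–34 → 34 bp
  35–56 → 22 bp
  57–77 → 21 bp
  78–95 → 18 bp
Sorted largest to smallest: 34, 22, 21, 18 bp.

34, 22, 21, 18 bp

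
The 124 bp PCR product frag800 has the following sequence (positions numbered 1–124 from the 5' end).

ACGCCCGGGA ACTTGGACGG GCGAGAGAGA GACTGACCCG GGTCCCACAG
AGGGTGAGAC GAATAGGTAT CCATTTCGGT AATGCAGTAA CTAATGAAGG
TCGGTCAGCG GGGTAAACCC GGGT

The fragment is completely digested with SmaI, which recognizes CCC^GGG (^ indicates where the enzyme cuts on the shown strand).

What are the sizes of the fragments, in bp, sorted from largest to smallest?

81, 33, 6, 4 bp

SmaI sites (CCCGGG) start at positions 4, 37, 118.
SmaI cuts after base 3 of each site, so after positions 6, 39, 120.
Linear molecule, 3 cuts → 4 fragments:
  1–6 → 6 bp
  7–39 → 33 bp
  40–120 → 81 bp
  121–124 → 4 bp
Sorted largest to smallest: 81, 33, 6, 4 bp.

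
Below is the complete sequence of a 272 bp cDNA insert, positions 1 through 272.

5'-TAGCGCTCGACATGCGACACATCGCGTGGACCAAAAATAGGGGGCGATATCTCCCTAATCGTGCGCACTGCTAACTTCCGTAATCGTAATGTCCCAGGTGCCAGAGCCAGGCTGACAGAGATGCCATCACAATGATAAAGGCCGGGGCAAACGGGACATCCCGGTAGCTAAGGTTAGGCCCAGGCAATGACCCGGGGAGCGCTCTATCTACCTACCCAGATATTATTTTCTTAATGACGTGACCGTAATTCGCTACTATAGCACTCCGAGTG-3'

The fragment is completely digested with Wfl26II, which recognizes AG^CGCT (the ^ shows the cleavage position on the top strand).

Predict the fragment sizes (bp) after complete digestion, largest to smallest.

196, 73, 3 bp

Wfl26II sites (AGCGCT) start at positions 2, 198.
Wfl26II cuts after base 2 of each site, so after positions 3, 199.
Linear molecule, 2 cuts → 3 fragments:
  1–3 → 3 bp
  4–199 → 196 bp
  200–272 → 73 bp
Sorted largest to smallest: 196, 73, 3 bp.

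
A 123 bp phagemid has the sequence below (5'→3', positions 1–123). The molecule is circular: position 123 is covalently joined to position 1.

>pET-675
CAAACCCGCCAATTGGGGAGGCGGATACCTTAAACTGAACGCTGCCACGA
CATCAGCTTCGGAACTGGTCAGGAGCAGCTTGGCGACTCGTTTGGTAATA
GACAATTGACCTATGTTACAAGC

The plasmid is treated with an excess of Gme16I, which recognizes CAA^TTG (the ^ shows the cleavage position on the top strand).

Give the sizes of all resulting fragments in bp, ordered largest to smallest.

93, 30 bp

Gme16I sites (CAATTG) start at positions 10, 103.
Gme16I cuts after base 3 of each site, so after positions 12, 105.
Circular molecule, 2 cuts → 2 fragments:
  13–105 → 93 bp
  106–123 then 1–12 → 18 + 12 = 30 bp
Sorted largest to smallest: 93, 30 bp.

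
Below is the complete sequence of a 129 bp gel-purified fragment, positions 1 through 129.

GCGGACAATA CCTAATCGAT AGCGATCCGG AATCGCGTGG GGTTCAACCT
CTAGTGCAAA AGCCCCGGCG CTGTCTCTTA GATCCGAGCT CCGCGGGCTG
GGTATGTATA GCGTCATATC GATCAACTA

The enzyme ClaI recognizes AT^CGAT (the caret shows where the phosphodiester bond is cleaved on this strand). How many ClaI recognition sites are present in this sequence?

ATCGAT occurs starting at positions 15, 118.
ClaI cuts at 2 sites.

2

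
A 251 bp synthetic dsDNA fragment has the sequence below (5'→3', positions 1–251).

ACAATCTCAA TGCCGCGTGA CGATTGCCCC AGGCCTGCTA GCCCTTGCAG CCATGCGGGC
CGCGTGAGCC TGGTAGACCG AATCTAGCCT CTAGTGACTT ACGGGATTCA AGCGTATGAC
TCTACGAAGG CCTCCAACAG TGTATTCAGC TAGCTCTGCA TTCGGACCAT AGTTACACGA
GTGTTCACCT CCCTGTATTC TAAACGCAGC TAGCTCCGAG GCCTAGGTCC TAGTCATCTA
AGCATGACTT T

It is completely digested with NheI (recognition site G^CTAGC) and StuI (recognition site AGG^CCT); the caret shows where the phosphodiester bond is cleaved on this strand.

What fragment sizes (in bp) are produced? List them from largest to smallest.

93, 60, 33, 30, 19, 12, 4 bp

NheI sites (GCTAGC) start at positions 37, 149, 209.
NheI cuts after the first base of each site, so after positions 37, 149, 209.
StuI sites (AGGCCT) start at positions 31, 128, 219.
StuI cuts after base 3 of each site, so after positions 33, 130, 221.
Combined cut positions: 33, 37, 130, 149, 209, 221.
Linear molecule, 6 cuts → 7 fragments:
  1–33 → 33 bp
  34–37 → 4 bp
  38–130 → 93 bp
  131–149 → 19 bp
  150–209 → 60 bp
  210–221 → 12 bp
  222–251 → 30 bp
Sorted largest to smallest: 93, 60, 33, 30, 19, 12, 4 bp.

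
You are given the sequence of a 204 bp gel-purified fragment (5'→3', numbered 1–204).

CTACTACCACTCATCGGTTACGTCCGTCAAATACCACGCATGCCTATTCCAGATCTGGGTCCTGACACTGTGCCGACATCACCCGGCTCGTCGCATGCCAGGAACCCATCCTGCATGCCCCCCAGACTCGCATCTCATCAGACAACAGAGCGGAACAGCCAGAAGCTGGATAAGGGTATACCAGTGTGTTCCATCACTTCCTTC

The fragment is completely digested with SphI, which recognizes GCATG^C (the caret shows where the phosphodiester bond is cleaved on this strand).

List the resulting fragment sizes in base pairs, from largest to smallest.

SphI sites (GCATGC) start at positions 38, 93, 113.
SphI cuts after base 5 of each site (before the last base), so after positions 42, 97, 117.
Linear molecule, 3 cuts → 4 fragments:
  1–42 → 42 bp
  43–97 → 55 bp
  98–117 → 20 bp
  118–204 → 87 bp
Sorted largest to smallest: 87, 55, 42, 20 bp.

87, 55, 42, 20 bp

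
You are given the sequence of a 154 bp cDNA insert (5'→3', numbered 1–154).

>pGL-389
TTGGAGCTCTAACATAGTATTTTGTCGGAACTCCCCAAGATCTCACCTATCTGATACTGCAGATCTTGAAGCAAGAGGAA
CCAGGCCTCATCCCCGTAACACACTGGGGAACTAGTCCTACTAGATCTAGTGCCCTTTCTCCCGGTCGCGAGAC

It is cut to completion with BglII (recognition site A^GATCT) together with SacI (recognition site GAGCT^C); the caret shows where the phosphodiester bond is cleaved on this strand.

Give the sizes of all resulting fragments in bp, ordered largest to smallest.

62, 31, 30, 23, 8 bp

BglII sites (AGATCT) start at positions 38, 61, 123.
BglII cuts after the first base of each site, so after positions 38, 61, 123.
The SacI site (GAGCTC) starts at position 4.
SacI cuts after base 5 of each site (before the last base), so after position 8.
Combined cut positions: 8, 38, 61, 123.
Linear molecule, 4 cuts → 5 fragments:
  1–8 → 8 bp
  9–38 → 30 bp
  39–61 → 23 bp
  62–123 → 62 bp
  124–154 → 31 bp
Sorted largest to smallest: 62, 31, 30, 23, 8 bp.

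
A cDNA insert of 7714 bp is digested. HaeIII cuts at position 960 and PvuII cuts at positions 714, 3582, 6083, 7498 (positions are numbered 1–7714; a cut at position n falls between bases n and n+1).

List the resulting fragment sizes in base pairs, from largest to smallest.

2622, 2501, 1415, 714, 246, 216 bp

Combined cut positions (sorted): 714, 960, 3582, 6083, 7498.
Linear molecule, 5 cuts → 6 fragments:
  714 − 0 = 714 bp
  960 − 714 = 246 bp
  3582 − 960 = 2622 bp
  6083 − 3582 = 2501 bp
  7498 − 6083 = 1415 bp
  7714 − 7498 = 216 bp
Sorted largest to smallest: 2622, 2501, 1415, 714, 246, 216 bp.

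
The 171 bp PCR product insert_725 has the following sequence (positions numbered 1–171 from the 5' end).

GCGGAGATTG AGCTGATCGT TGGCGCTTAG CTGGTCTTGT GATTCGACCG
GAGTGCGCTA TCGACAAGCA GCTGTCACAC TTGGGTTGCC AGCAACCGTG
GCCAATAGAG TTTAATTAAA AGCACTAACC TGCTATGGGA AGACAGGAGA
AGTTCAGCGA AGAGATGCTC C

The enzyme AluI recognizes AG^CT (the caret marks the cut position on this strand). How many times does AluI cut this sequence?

AGCT occurs starting at positions 11, 29, 70.
AluI cuts at 3 sites.

3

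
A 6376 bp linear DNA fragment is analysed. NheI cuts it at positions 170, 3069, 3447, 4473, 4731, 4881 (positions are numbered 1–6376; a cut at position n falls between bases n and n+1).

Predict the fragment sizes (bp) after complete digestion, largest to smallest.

2899, 1495, 1026, 378, 258, 170, 150 bp

Linear molecule, 6 cuts → 7 fragments:
  170 − 0 = 170 bp
  3069 − 170 = 2899 bp
  3447 − 3069 = 378 bp
  4473 − 3447 = 1026 bp
  4731 − 4473 = 258 bp
  4881 − 4731 = 150 bp
  6376 − 4881 = 1495 bp
Sorted largest to smallest: 2899, 1495, 1026, 378, 258, 170, 150 bp.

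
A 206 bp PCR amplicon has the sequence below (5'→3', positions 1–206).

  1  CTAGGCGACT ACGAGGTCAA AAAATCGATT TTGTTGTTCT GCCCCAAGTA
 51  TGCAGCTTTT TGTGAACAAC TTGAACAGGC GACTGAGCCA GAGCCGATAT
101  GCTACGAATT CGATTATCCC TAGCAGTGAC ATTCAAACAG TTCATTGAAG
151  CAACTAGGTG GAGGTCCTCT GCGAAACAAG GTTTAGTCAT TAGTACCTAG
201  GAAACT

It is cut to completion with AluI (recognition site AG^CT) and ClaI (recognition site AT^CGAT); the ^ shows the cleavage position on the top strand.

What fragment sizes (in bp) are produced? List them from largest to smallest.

The AluI site (AGCT) starts at position 54.
AluI cuts after base 2 of each site, so after position 55.
The ClaI site (ATCGAT) starts at position 24.
ClaI cuts after base 2 of each site, so after position 25.
Combined cut positions: 25, 55.
Linear molecule, 2 cuts → 3 fragments:
  1–25 → 25 bp
  26–55 → 30 bp
  56–206 → 151 bp
Sorted largest to smallest: 151, 30, 25 bp.

151, 30, 25 bp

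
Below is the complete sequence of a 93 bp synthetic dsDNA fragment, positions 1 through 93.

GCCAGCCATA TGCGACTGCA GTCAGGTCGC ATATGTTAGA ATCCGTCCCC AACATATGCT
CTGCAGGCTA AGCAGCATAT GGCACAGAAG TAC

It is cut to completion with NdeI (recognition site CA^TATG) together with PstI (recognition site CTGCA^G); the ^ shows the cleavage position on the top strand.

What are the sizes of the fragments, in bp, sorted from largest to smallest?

23, 16, 12, 12, 11, 11, 8 bp

NdeI sites (CATATG) start at positions 7, 30, 53, 76.
NdeI cuts after base 2 of each site, so after positions 8, 31, 54, 77.
PstI sites (CTGCAG) start at positions 16, 61.
PstI cuts after base 5 of each site (before the last base), so after positions 20, 65.
Combined cut positions: 8, 20, 31, 54, 65, 77.
Linear molecule, 6 cuts → 7 fragments:
  1–8 → 8 bp
  9–20 → 12 bp
  21–31 → 11 bp
  32–54 → 23 bp
  55–65 → 11 bp
  66–77 → 12 bp
  78–93 → 16 bp
Sorted largest to smallest: 23, 16, 12, 12, 11, 11, 8 bp.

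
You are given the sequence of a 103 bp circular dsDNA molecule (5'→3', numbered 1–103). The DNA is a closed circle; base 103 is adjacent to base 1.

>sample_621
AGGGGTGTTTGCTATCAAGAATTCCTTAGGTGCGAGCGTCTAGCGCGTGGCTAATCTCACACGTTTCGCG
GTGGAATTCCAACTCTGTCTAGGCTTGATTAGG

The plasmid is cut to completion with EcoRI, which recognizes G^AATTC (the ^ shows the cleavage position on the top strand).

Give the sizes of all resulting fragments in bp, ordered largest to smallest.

55, 48 bp

EcoRI sites (GAATTC) start at positions 19, 74.
EcoRI cuts after the first base of each site, so after positions 19, 74.
Circular molecule, 2 cuts → 2 fragments:
  20–74 → 55 bp
  75–103 then 1–19 → 29 + 19 = 48 bp
Sorted largest to smallest: 55, 48 bp.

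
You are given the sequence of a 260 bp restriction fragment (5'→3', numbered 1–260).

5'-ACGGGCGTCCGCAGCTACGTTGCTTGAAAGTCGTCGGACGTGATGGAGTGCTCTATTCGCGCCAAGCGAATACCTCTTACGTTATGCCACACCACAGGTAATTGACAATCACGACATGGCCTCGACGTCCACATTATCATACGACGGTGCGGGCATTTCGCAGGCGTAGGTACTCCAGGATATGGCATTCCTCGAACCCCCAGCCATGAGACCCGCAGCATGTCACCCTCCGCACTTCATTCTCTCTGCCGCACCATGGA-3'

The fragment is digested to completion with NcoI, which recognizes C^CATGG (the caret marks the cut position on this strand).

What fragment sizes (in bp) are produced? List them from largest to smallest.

The NcoI site (CCATGG) starts at position 254.
NcoI cuts after the first base of each site, so after position 254.
Linear molecule, 1 cut → 2 fragments:
  1–254 → 254 bp
  255–260 → 6 bp
Sorted largest to smallest: 254, 6 bp.

254, 6 bp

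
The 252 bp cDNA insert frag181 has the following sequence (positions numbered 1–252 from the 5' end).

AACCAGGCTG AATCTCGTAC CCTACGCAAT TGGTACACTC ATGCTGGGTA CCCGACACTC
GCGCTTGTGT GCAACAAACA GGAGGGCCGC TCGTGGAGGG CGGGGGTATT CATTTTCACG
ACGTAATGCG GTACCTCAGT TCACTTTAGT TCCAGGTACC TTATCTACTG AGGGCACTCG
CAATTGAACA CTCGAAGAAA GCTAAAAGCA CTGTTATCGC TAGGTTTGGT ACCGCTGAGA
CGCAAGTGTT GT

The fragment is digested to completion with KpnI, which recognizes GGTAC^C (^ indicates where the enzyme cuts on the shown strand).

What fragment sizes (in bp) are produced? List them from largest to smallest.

83, 73, 51, 25, 20 bp

KpnI sites (GGTACC) start at positions 47, 130, 155, 228.
KpnI cuts after base 5 of each site (before the last base), so after positions 51, 134, 159, 232.
Linear molecule, 4 cuts → 5 fragments:
  1–51 → 51 bp
  52–134 → 83 bp
  135–159 → 25 bp
  160–232 → 73 bp
  233–252 → 20 bp
Sorted largest to smallest: 83, 73, 51, 25, 20 bp.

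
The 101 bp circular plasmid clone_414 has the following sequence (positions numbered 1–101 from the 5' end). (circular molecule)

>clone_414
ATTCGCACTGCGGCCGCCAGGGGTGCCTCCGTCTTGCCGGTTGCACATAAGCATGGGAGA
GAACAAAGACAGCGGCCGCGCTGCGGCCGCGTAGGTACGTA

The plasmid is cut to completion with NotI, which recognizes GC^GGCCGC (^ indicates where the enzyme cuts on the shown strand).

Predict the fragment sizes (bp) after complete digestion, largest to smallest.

62, 28, 11 bp

NotI sites (GCGGCCGC) start at positions 10, 72, 83.
NotI cuts after base 2 of each site, so after positions 11, 73, 84.
Circular molecule, 3 cuts → 3 fragments:
  12–73 → 62 bp
  74–84 → 11 bp
  85–101 then 1–11 → 17 + 11 = 28 bp
Sorted largest to smallest: 62, 28, 11 bp.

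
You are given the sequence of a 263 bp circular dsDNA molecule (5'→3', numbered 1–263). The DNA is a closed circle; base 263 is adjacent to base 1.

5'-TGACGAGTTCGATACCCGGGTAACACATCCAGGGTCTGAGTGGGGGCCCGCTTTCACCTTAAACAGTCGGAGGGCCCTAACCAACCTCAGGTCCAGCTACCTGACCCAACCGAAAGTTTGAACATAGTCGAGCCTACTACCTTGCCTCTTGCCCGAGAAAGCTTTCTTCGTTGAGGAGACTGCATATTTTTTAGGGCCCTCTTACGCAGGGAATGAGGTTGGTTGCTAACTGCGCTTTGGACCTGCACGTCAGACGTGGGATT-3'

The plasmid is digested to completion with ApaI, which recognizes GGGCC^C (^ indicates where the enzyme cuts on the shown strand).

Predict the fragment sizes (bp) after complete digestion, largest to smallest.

ApaI sites (GGGCCC) start at positions 44, 72, 194.
ApaI cuts after base 5 of each site (before the last base), so after positions 48, 76, 198.
Circular molecule, 3 cuts → 3 fragments:
  49–76 → 28 bp
  77–198 → 122 bp
  199–263 then 1–48 → 65 + 48 = 113 bp
Sorted largest to smallest: 122, 113, 28 bp.

122, 113, 28 bp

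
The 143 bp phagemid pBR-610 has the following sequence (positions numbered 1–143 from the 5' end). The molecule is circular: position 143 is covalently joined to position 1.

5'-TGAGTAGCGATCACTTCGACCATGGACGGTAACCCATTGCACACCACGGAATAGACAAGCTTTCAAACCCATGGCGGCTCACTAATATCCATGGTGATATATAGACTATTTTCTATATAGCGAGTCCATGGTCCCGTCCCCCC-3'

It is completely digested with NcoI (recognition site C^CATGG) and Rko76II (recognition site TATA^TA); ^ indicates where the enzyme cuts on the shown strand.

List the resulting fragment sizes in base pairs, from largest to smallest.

49, 37, 20, 16, 12, 9 bp

NcoI sites (CCATGG) start at positions 20, 69, 89, 126.
NcoI cuts after the first base of each site, so after positions 20, 69, 89, 126.
Rko76II sites (TATATA) start at positions 98, 114.
Rko76II cuts after base 4 of each site, so after positions 101, 117.
Combined cut positions: 20, 69, 89, 101, 117, 126.
Circular molecule, 6 cuts → 6 fragments:
  21–69 → 49 bp
  70–89 → 20 bp
  90–101 → 12 bp
  102–117 → 16 bp
  118–126 → 9 bp
  127–143 then 1–20 → 17 + 20 = 37 bp
Sorted largest to smallest: 49, 37, 20, 16, 12, 9 bp.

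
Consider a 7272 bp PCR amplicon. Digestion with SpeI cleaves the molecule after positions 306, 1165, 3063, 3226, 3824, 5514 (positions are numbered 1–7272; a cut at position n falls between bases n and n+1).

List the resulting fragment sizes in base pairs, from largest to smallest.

1898, 1758, 1690, 859, 598, 306, 163 bp

Linear molecule, 6 cuts → 7 fragments:
  306 − 0 = 306 bp
  1165 − 306 = 859 bp
  3063 − 1165 = 1898 bp
  3226 − 3063 = 163 bp
  3824 − 3226 = 598 bp
  5514 − 3824 = 1690 bp
  7272 − 5514 = 1758 bp
Sorted largest to smallest: 1898, 1758, 1690, 859, 598, 306, 163 bp.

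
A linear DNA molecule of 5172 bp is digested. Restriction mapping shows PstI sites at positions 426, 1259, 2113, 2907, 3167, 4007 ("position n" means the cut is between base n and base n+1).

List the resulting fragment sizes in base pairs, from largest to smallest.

1165, 854, 840, 833, 794, 426, 260 bp

Linear molecule, 6 cuts → 7 fragments:
  426 − 0 = 426 bp
  1259 − 426 = 833 bp
  2113 − 1259 = 854 bp
  2907 − 2113 = 794 bp
  3167 − 2907 = 260 bp
  4007 − 3167 = 840 bp
  5172 − 4007 = 1165 bp
Sorted largest to smallest: 1165, 854, 840, 833, 794, 426, 260 bp.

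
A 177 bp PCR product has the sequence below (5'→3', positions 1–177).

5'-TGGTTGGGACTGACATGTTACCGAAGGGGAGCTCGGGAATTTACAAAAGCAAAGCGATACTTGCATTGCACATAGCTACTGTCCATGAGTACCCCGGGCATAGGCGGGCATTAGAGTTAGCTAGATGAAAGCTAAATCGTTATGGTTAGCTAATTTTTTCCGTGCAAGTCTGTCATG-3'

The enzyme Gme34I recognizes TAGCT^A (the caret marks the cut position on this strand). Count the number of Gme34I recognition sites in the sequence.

TAGCTA occurs starting at positions 73, 118, 147.
Gme34I cuts at 3 sites.

3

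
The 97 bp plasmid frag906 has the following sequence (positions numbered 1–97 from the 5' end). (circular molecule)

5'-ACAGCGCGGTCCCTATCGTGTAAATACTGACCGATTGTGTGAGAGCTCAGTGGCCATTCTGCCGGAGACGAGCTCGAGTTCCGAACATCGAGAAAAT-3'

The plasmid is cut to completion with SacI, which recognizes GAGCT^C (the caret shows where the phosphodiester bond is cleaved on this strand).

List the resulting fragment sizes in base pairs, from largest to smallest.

70, 27 bp

SacI sites (GAGCTC) start at positions 43, 70.
SacI cuts after base 5 of each site (before the last base), so after positions 47, 74.
Circular molecule, 2 cuts → 2 fragments:
  48–74 → 27 bp
  75–97 then 1–47 → 23 + 47 = 70 bp
Sorted largest to smallest: 70, 27 bp.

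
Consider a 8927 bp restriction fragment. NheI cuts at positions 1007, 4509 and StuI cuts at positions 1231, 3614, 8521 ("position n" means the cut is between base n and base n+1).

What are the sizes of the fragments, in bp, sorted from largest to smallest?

Combined cut positions (sorted): 1007, 1231, 3614, 4509, 8521.
Linear molecule, 5 cuts → 6 fragments:
  1007 − 0 = 1007 bp
  1231 − 1007 = 224 bp
  3614 − 1231 = 2383 bp
  4509 − 3614 = 895 bp
  8521 − 4509 = 4012 bp
  8927 − 8521 = 406 bp
Sorted largest to smallest: 4012, 2383, 1007, 895, 406, 224 bp.

4012, 2383, 1007, 895, 406, 224 bp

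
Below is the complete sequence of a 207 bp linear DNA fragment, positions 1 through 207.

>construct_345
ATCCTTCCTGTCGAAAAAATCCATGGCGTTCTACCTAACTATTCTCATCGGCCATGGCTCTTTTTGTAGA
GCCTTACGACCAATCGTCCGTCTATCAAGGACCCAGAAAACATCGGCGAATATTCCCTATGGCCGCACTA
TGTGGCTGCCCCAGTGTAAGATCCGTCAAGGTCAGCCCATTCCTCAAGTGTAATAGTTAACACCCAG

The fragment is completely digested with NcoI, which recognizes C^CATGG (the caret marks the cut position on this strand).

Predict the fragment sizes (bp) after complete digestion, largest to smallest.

NcoI sites (CCATGG) start at positions 21, 52.
NcoI cuts after the first base of each site, so after positions 21, 52.
Linear molecule, 2 cuts → 3 fragments:
  1–21 → 21 bp
  22–52 → 31 bp
  53–207 → 155 bp
Sorted largest to smallest: 155, 31, 21 bp.

155, 31, 21 bp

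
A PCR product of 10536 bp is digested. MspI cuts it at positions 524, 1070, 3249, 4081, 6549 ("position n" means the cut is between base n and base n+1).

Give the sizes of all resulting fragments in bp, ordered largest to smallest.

Linear molecule, 5 cuts → 6 fragments:
  524 − 0 = 524 bp
  1070 − 524 = 546 bp
  3249 − 1070 = 2179 bp
  4081 − 3249 = 832 bp
  6549 − 4081 = 2468 bp
  10536 − 6549 = 3987 bp
Sorted largest to smallest: 3987, 2468, 2179, 832, 546, 524 bp.

3987, 2468, 2179, 832, 546, 524 bp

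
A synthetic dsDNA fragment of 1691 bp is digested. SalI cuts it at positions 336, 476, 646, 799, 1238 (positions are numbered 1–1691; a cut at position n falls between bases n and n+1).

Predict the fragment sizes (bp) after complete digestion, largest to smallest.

453, 439, 336, 170, 153, 140 bp

Linear molecule, 5 cuts → 6 fragments:
  336 − 0 = 336 bp
  476 − 336 = 140 bp
  646 − 476 = 170 bp
  799 − 646 = 153 bp
  1238 − 799 = 439 bp
  1691 − 1238 = 453 bp
Sorted largest to smallest: 453, 439, 336, 170, 153, 140 bp.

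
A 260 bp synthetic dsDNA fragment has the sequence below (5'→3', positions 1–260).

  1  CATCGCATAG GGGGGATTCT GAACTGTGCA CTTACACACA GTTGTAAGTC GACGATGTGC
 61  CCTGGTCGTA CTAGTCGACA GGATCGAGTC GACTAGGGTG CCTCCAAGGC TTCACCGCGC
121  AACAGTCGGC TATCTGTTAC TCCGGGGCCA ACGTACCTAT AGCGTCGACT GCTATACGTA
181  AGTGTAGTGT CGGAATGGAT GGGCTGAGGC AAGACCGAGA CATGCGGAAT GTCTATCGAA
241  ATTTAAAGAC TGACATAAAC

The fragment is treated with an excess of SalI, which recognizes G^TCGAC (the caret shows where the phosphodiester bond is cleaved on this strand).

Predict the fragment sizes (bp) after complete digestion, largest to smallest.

96, 76, 48, 26, 14 bp

SalI sites (GTCGAC) start at positions 48, 74, 88, 164.
SalI cuts after the first base of each site, so after positions 48, 74, 88, 164.
Linear molecule, 4 cuts → 5 fragments:
  1–48 → 48 bp
  49–74 → 26 bp
  75–88 → 14 bp
  89–164 → 76 bp
  165–260 → 96 bp
Sorted largest to smallest: 96, 76, 48, 26, 14 bp.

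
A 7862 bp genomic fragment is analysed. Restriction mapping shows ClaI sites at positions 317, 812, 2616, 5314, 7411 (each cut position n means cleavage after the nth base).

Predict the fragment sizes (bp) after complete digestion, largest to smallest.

Linear molecule, 5 cuts → 6 fragments:
  317 − 0 = 317 bp
  812 − 317 = 495 bp
  2616 − 812 = 1804 bp
  5314 − 2616 = 2698 bp
  7411 − 5314 = 2097 bp
  7862 − 7411 = 451 bp
Sorted largest to smallest: 2698, 2097, 1804, 495, 451, 317 bp.

2698, 2097, 1804, 495, 451, 317 bp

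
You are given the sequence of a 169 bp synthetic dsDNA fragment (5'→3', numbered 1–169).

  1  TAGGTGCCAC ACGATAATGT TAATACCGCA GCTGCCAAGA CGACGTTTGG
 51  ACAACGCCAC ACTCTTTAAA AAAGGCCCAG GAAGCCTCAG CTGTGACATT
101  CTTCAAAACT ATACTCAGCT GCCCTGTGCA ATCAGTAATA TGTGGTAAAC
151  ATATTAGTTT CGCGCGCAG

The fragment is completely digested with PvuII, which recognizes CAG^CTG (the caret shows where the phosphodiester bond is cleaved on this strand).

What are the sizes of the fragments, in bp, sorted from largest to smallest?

PvuII sites (CAGCTG) start at positions 29, 88, 116.
PvuII cuts after base 3 of each site, so after positions 31, 90, 118.
Linear molecule, 3 cuts → 4 fragments:
  1–31 → 31 bp
  32–90 → 59 bp
  91–118 → 28 bp
  119–169 → 51 bp
Sorted largest to smallest: 59, 51, 31, 28 bp.

59, 51, 31, 28 bp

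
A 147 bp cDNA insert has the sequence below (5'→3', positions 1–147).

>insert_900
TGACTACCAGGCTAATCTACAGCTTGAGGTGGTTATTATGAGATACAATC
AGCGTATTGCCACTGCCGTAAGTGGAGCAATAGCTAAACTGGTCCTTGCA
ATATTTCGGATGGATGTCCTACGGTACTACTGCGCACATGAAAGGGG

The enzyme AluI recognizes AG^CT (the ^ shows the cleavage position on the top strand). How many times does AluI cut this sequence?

AGCT occurs starting at positions 21, 82.
AluI cuts at 2 sites.

2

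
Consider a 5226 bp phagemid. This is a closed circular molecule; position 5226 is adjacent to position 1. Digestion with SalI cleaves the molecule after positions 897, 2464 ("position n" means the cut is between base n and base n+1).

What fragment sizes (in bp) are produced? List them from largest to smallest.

Circular molecule, 2 cuts → 2 fragments:
  2464 − 897 = 1567 bp
  wrap: 5226 − 2464 + 897 = 3659 bp
Sorted largest to smallest: 3659, 1567 bp.

3659, 1567 bp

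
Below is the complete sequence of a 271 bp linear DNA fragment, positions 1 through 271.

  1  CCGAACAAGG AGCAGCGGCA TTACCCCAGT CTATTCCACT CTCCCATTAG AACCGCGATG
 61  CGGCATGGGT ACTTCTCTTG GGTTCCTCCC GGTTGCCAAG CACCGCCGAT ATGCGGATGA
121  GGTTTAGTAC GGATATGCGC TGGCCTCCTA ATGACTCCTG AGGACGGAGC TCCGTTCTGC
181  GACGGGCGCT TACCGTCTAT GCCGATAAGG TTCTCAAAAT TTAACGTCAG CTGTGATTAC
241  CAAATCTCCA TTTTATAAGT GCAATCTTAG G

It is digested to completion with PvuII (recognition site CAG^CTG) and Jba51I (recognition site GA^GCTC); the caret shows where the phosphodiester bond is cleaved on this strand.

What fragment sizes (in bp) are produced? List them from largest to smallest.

168, 62, 41 bp

The PvuII site (CAGCTG) starts at position 228.
PvuII cuts after base 3 of each site, so after position 230.
The Jba51I site (GAGCTC) starts at position 167.
Jba51I cuts after base 2 of each site, so after position 168.
Combined cut positions: 168, 230.
Linear molecule, 2 cuts → 3 fragments:
  1–168 → 168 bp
  169–230 → 62 bp
  231–271 → 41 bp
Sorted largest to smallest: 168, 62, 41 bp.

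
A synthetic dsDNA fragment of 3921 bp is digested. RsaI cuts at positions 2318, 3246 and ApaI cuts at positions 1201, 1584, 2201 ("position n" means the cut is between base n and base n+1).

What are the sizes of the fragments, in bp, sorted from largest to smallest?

1201, 928, 675, 617, 383, 117 bp

Combined cut positions (sorted): 1201, 1584, 2201, 2318, 3246.
Linear molecule, 5 cuts → 6 fragments:
  1201 − 0 = 1201 bp
  1584 − 1201 = 383 bp
  2201 − 1584 = 617 bp
  2318 − 2201 = 117 bp
  3246 − 2318 = 928 bp
  3921 − 3246 = 675 bp
Sorted largest to smallest: 1201, 928, 675, 617, 383, 117 bp.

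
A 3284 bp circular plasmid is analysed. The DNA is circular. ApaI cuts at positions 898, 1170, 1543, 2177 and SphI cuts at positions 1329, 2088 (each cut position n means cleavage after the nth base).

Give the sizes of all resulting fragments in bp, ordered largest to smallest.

Combined cut positions (sorted): 898, 1170, 1329, 1543, 2088, 2177.
Circular molecule, 6 cuts → 6 fragments:
  1170 − 898 = 272 bp
  1329 − 1170 = 159 bp
  1543 − 1329 = 214 bp
  2088 − 1543 = 545 bp
  2177 − 2088 = 89 bp
  wrap: 3284 − 2177 + 898 = 2005 bp
Sorted largest to smallest: 2005, 545, 272, 214, 159, 89 bp.

2005, 545, 272, 214, 159, 89 bp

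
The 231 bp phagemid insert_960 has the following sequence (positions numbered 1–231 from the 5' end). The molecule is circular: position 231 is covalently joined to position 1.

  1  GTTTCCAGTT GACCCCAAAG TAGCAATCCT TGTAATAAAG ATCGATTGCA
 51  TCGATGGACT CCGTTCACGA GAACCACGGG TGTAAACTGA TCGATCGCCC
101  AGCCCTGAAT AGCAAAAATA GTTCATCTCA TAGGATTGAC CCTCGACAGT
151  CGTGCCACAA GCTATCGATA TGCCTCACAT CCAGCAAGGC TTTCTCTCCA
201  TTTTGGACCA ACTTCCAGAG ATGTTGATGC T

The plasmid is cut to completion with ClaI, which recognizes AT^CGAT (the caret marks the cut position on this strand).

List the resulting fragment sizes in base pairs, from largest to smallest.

108, 74, 40, 9 bp

ClaI sites (ATCGAT) start at positions 41, 50, 90, 164.
ClaI cuts after base 2 of each site, so after positions 42, 51, 91, 165.
Circular molecule, 4 cuts → 4 fragments:
  43–51 → 9 bp
  52–91 → 40 bp
  92–165 → 74 bp
  166–231 then 1–42 → 66 + 42 = 108 bp
Sorted largest to smallest: 108, 74, 40, 9 bp.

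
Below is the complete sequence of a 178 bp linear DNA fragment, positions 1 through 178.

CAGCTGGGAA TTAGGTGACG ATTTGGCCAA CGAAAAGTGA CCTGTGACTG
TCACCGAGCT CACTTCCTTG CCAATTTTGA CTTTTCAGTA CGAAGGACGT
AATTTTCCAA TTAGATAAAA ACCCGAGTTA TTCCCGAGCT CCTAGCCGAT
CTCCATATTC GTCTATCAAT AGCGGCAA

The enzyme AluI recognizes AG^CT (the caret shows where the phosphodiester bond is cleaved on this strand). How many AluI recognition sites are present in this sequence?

AGCT occurs starting at positions 2, 57, 137.
AluI cuts at 3 sites.

3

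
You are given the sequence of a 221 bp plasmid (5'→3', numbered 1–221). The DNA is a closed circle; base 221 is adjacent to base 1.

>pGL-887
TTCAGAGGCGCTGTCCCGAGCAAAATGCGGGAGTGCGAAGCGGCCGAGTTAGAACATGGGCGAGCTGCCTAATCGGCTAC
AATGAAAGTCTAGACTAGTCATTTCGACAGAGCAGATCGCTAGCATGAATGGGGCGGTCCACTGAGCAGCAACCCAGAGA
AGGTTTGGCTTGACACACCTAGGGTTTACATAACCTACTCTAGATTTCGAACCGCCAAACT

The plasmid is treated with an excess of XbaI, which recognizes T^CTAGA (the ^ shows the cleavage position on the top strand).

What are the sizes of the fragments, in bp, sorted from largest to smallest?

XbaI sites (TCTAGA) start at positions 89, 199.
XbaI cuts after the first base of each site, so after positions 89, 199.
Circular molecule, 2 cuts → 2 fragments:
  90–199 → 110 bp
  200–221 then 1–89 → 22 + 89 = 111 bp
Sorted largest to smallest: 111, 110 bp.

111, 110 bp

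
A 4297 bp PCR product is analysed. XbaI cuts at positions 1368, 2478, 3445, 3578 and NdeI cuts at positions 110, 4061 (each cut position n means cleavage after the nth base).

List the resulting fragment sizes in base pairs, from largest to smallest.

Combined cut positions (sorted): 110, 1368, 2478, 3445, 3578, 4061.
Linear molecule, 6 cuts → 7 fragments:
  110 − 0 = 110 bp
  1368 − 110 = 1258 bp
  2478 − 1368 = 1110 bp
  3445 − 2478 = 967 bp
  3578 − 3445 = 133 bp
  4061 − 3578 = 483 bp
  4297 − 4061 = 236 bp
Sorted largest to smallest: 1258, 1110, 967, 483, 236, 133, 110 bp.

1258, 1110, 967, 483, 236, 133, 110 bp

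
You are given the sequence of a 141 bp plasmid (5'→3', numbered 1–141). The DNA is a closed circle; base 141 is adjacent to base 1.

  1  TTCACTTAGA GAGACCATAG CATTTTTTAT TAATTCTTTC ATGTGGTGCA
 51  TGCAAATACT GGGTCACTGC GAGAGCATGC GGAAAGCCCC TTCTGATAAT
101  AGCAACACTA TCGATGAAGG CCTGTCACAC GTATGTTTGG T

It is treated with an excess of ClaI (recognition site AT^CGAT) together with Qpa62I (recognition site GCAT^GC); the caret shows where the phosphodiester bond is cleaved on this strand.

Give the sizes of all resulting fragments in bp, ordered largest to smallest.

The ClaI site (ATCGAT) starts at position 110.
ClaI cuts after base 2 of each site, so after position 111.
Qpa62I sites (GCATGC) start at positions 48, 75.
Qpa62I cuts after base 4 of each site, so after positions 51, 78.
Combined cut positions: 51, 78, 111.
Circular molecule, 3 cuts → 3 fragments:
  52–78 → 27 bp
  79–111 → 33 bp
  112–141 then 1–51 → 30 + 51 = 81 bp
Sorted largest to smallest: 81, 33, 27 bp.

81, 33, 27 bp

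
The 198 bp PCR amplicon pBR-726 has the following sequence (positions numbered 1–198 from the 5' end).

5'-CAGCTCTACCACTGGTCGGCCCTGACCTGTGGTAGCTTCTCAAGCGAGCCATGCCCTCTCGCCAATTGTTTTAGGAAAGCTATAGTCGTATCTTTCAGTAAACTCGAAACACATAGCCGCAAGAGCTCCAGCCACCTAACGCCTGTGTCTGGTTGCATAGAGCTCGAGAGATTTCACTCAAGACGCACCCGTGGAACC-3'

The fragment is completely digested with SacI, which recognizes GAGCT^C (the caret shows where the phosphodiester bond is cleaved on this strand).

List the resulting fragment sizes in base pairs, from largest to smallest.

SacI sites (GAGCTC) start at positions 123, 160.
SacI cuts after base 5 of each site (before the last base), so after positions 127, 164.
Linear molecule, 2 cuts → 3 fragments:
  1–127 → 127 bp
  128–164 → 37 bp
  165–198 → 34 bp
Sorted largest to smallest: 127, 37, 34 bp.

127, 37, 34 bp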